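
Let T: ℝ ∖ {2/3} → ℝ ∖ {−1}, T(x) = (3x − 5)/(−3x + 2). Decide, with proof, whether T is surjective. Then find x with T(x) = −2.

-1/3

For any y ≠ −1, solving y(−3x + 2) = 3x − 5 for x gives a well-defined x ≠ 2/3. So T is surjective.
Solving T(x) = −2: cross-multiplying gives 3x − 5 = −2(−3x + 2), which rearranges to −3x = 1, so x = −1/3.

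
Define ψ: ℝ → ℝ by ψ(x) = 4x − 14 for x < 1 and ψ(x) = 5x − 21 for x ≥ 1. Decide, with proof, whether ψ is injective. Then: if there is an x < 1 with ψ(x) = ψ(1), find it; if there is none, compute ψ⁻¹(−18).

-1/2

Both pieces are strictly increasing (slopes 4 and 5), so each is injective on its own interval.
The left piece maps (−∞, 1) onto (−∞, −10); the right piece maps [1, ∞) onto [−16, ∞).
These images overlap. In particular ψ(1) = −16 (right piece), and solving 4x − 14 = −16 on the left piece gives x = −1/2 < 1.
So ψ(−1/2) = ψ(1) with −1/2 ≠ 1, and ψ is not injective. This x = −1/2 is the requested value below 1.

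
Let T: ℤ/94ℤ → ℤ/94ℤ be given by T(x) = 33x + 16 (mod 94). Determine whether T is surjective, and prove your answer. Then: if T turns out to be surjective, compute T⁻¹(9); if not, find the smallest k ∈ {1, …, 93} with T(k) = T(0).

Recall: surjectivity means every element of the codomain has a preimage under T.
Since gcd(33, 94) = 1, 33 is invertible modulo 94. Euclid's algorithm: 94 = 2·33 + 28, 33 = 1·28 + 5, 28 = 5·5 + 3, 5 = 1·3 + 2, 3 = 1·2 + 1; back-substituting gives 1 = 57·33 − 20·94, so 33⁻¹ ≡ 57 (mod 94).
For any y ∈ ℤ/94ℤ, x = 57(y − 16) mod 94 satisfies T(x) = 33·57(y − 16) + 16 ≡ y (since 33·57 ≡ 1 mod 94). So every y has a preimage.
Thus T is surjective.
Since T is surjective, we compute T⁻¹(9): solve 33x + 16 ≡ 9 (mod 94), i.e. 33x ≡ 87 (mod 94).
Multiplying by 33⁻¹ = 57 gives x ≡ 57·87 = 4959 = 52·94 + 71 ≡ 71 (mod 94).
Check: T(71) = 33·71 + 16 = 2359 = 25·94 + 9 ≡ 9 (mod 94).

71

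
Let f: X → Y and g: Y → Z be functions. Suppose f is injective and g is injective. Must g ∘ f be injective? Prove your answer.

Suppose (g ∘ f)(a) = (g ∘ f)(b), i.e. g(f(a)) = g(f(b)).
Since g is injective, f(a) = f(b). Since f is injective, a = b. Hence g ∘ f is injective.

injective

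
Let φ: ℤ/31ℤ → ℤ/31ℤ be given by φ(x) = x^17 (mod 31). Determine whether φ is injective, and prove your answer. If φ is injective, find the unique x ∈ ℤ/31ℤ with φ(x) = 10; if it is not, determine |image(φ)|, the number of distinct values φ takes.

Since 31 is prime, the nonzero elements of ℤ/31ℤ form a cyclic group of order 30.
As gcd(17, 30) = 1, raising to the 17th power is a bijection on this group: if x_1^17 ≡ x_2^17 then (x_1x_2^{−1})^17 = 1, and the only element of order dividing gcd(17, 30) = 1 is 1, so x_1 = x_2.
With φ(0) = 0 this makes φ injective on all of ℤ/31ℤ, hence bijective (finite equal-size domain and codomain). In particular φ is injective.
Since φ is injective, we find the preimage of 10. The inverse of x ↦ x^17 on (ℤ/31ℤ)^× is x ↦ x^23, because 17·23 = 391 = 13·30 + 1 ≡ 1 (mod 30) and x^{30} = 1 for x ≠ 0 (Fermat). So φ⁻¹(10) = 10^23 mod 31.
Repeated squaring mod 31: 10^1 ≡ 10, 10^2 ≡ 10² = 100 ≡ 7, 10^4 ≡ 7² = 49 ≡ 18, 10^8 ≡ 18² = 324 ≡ 14, 10^16 ≡ 14² = 196 ≡ 10. Since 23 = 16 + 4 + 2 + 1, 10^23 ≡ 10·18·7·10: 10·18 = 180 ≡ 25, then 25·7 = 175 ≡ 20, then 20·10 = 200 ≡ 14. So 10^23 ≡ 14 (mod 31).
Hence φ⁻¹(10) = 14.

14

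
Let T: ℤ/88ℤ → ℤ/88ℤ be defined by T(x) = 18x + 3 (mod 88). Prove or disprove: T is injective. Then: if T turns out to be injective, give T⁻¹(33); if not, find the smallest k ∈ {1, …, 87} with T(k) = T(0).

44

Recall that T is injective if T(a) = T(b) implies a = b.
We have gcd(18, 88) = 2 > 1. Taking a = 0 and b = 44: T(0) = 3 and T(44) = 18·44 + 3 = 795 ≡ 3 (mod 88).
So T(0) = T(44) while 0 ≠ 44, so T is not injective.
Since T is not injective, we find the least positive k with T(k) = T(0): this means 18k ≡ 0 (mod 88), i.e. 88 ∣ 18k. Since gcd(18, 88) = 2, dividing through by 2 this holds exactly when 44 ∣ 9k, and as gcd(9, 44) = 1, exactly when 44 ∣ k.
The smallest positive such k is 44.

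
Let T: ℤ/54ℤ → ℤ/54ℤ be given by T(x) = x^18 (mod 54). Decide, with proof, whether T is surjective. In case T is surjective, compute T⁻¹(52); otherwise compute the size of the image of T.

4

T(2): Repeated squaring mod 54: 2^1 ≡ 2, 2^2 ≡ 2² = 4, 2^4 ≡ 4² = 16, 2^8 ≡ 16² = 256 ≡ 40, 2^16 ≡ 40² = 1600 ≡ 34. Since 18 = 16 + 2, 2^18 ≡ 34·4: 34·4 = 136 ≡ 28. So 2^18 ≡ 28 (mod 54).
T(4): Repeated squaring mod 54: 4^1 ≡ 4, 4^2 ≡ 4² = 16, 4^4 ≡ 16² = 256 ≡ 40, 4^8 ≡ 40² = 1600 ≡ 34, 4^16 ≡ 34² = 1156 ≡ 22. Since 18 = 16 + 2, 4^18 ≡ 22·16: 22·16 = 352 ≡ 28. So 4^18 ≡ 28 (mod 54).
So T(2) = T(4) = 28 while 2 ≠ 4, thus T is not injective.
A non-injective map from the 54-element set ℤ/54ℤ to itself takes at most 53 distinct values, so it cannot be surjective. Thus T is not surjective.
Since T is not surjective, we determine |image(T)|. Computing x^18 mod 54 for each x (by repeated squaring, reducing mod 54 at every step), the values T(0), T(1), …, T(53) are: 0, 1, 28, 27, 28, 1, 0, 1, 28, 27, 28, 1, 0, 1, 28, 27, 28, 1, 0, 1, 28, 27, 28, 1, 0, 1, 28, 27, 28, 1, 0, 1, 28, 27, 28, 1, 0, 1, 28, 27, 28, 1, 0, 1, 28, 27, 28, 1, 0, 1, 28, 27, 28, 1.
The distinct values are {0, 1, 27, 28}; there are 4 of them.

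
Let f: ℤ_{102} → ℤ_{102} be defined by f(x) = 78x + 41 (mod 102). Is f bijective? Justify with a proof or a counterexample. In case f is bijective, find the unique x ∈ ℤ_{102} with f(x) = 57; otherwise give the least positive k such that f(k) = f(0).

Recall that f is injective when f(x_1) = f(x_2) forces x_1 = x_2.
We have gcd(78, 102) = 6 > 1. Taking x_1 = 0 and x_2 = 17: f(0) = 41 and f(17) = 78·17 + 41 = 1367 ≡ 41 (mod 102).
So f(0) = f(17) while 0 ≠ 17, therefore f is not injective, hence not bijective.
Since f is not bijective, we find the least positive k with f(k) = f(0): this means 78k ≡ 0 (mod 102), i.e. 102 ∣ 78k. Since gcd(78, 102) = 6, dividing through by 6 this holds exactly when 17 ∣ 13k, and as gcd(13, 17) = 1, exactly when 17 ∣ k.
The smallest positive such k is 17.

17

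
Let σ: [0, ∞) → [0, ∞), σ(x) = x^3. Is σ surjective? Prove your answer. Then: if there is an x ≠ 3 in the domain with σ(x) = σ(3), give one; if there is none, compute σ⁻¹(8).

For any y ∈ [0, ∞), x = y^{1/3} ∈ [0, ∞) gives σ(x) = y, so σ is surjective.
Since x ↦ x^3 is strictly increasing on [0, ∞), it is injective there, so no x ≠ 3 in the domain has σ(x) = σ(3). We therefore compute σ⁻¹(8) = 8^{1/3} = 2 (indeed 2^3 = 8).

2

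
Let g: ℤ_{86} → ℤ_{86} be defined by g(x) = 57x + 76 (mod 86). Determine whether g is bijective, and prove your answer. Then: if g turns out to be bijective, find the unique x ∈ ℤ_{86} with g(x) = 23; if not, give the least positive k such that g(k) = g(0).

73

Suppose g(a) = g(b) in ℤ_{86}. Then 57a + 76 ≡ 57b + 76 (mod 86), hence 57(a − b) ≡ 0 (mod 86).
Since gcd(57, 86) = 1, 57 is invertible modulo 86, therefore a − b ≡ 0 (mod 86), i.e. a = b.
We now compute 57⁻¹ mod 86 explicitly. Euclid's algorithm: 86 = 1·57 + 29, 57 = 1·29 + 28, 29 = 1·28 + 1; back-substituting gives 1 = 83·57 − 55·86, so 57⁻¹ ≡ 83 (mod 86).
Then y ↦ 83(y − 76) is a two-sided inverse to g, so every y ∈ ℤ_{86} has a preimage.
Hence g is bijective.
Since g is bijective, we find g⁻¹(23): we need 57x ≡ 23 − 76 ≡ 33 (mod 86). Using 57⁻¹ = 83: x ≡ 83·33 = 2739 = 31·86 + 73, so x = 73.
Check: g(73) = 57·73 + 76 = 4237 = 49·86 + 23 ≡ 23 (mod 86).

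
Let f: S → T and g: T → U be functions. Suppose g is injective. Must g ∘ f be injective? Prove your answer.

No. Take S = {1, 2}, T = U = {1, 2, 3, 4}, f(1) = f(2) = 1, and g = identity (injective).
Then (g ∘ f)(1) = (g ∘ f)(2) = 1 with 1 ≠ 2, so g ∘ f is not injective.

not injective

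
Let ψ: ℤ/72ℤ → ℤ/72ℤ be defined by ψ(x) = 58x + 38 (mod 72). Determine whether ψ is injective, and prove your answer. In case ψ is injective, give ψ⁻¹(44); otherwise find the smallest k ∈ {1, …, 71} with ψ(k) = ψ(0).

We have gcd(58, 72) = 2 > 1. Taking s = 0 and t = 36: ψ(0) = 38 and ψ(36) = 58·36 + 38 = 2126 ≡ 38 (mod 72).
So ψ(0) = ψ(36) while 0 ≠ 36, hence ψ is not injective.
Since ψ is not injective, we find the least positive k with ψ(k) = ψ(0): this means 58k ≡ 0 (mod 72), i.e. 72 ∣ 58k. Since gcd(58, 72) = 2, dividing through by 2 this holds exactly when 36 ∣ 29k, and as gcd(29, 36) = 1, exactly when 36 ∣ k.
The smallest positive such k is 36.

36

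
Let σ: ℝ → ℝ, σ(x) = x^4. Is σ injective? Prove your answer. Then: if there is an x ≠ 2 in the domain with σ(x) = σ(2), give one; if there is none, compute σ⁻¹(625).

-2

σ(2) = 16 = (−2)^4 = σ(−2) (since 4 is even), with 2 ≠ −2. So σ is not injective.
For the follow-up, such an x exists: taking x = −2 ∈ ℝ gives σ(−2) = 16 = σ(2) with −2 ≠ 2.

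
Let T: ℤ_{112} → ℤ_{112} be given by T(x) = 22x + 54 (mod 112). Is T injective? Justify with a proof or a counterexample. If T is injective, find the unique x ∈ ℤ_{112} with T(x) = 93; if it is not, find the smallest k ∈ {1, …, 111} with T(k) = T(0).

56

We have gcd(22, 112) = 2 > 1. Taking a = 0 and b = 56: T(0) = 54 and T(56) = 22·56 + 54 = 1286 ≡ 54 (mod 112).
So T(0) = T(56) while 0 ≠ 56, so T is not injective.
Since T is not injective, we find the least positive k with T(k) = T(0): this means 22k ≡ 0 (mod 112), i.e. 112 ∣ 22k. Since gcd(22, 112) = 2, dividing through by 2 this holds exactly when 56 ∣ 11k, and as gcd(11, 56) = 1, exactly when 56 ∣ k.
The smallest positive such k is 56.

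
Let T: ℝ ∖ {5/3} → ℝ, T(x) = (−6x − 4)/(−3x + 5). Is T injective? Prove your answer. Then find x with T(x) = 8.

Suppose T(s) = T(t). Cross-multiplying: (−6s − 4)(−3t + 5) = (−6t − 4)(−3s + 5).
Expanding both sides and cancelling the symmetric terms leaves −42·(s − t) = 0. Since −42 ≠ 0, s = t. So T is injective.
Solving T(x) = 8: cross-multiplying gives −6x − 4 = 8(−3x + 5), which rearranges to 18x = 44, so x = 22/9.

22/9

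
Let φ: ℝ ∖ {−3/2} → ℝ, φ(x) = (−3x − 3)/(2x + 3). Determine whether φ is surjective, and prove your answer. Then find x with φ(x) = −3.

If φ(x) = −3/2, cross-multiplying gives 2(−3x − 3) = −3(2x + 3), which simplifies to −6 = −9 — false.  So −3/2 has no preimage and φ is not surjective.
Solving φ(x) = −3: cross-multiplying gives −3x − 3 = −3(2x + 3), which rearranges to 3x = −6, so x = −2.

-2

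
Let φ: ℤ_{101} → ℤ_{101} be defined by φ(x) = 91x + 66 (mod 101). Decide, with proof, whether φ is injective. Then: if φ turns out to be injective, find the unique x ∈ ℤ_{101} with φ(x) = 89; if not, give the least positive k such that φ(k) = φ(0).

If φ(a) = φ(b), then 91a ≡ 91b (mod 101). Because gcd(91, 101) = 1, we may cancel 91 to get a ≡ b (mod 101).
Therefore φ is injective.
We now compute 91⁻¹ mod 101 explicitly. Euclid's algorithm: 101 = 1·91 + 10, 91 = 9·10 + 1; back-substituting gives 1 = 10·91 − 9·101, so 91⁻¹ ≡ 10 (mod 101).
Since φ is injective, we compute φ⁻¹(89): solve 91x + 66 ≡ 89 (mod 101), i.e. 91x ≡ 23 (mod 101).
Multiplying by 91⁻¹ = 10 gives x ≡ 10·23 = 230 = 2·101 + 28 ≡ 28 (mod 101).
Check: φ(28) = 91·28 + 66 = 2614 = 25·101 + 89 ≡ 89 (mod 101).

28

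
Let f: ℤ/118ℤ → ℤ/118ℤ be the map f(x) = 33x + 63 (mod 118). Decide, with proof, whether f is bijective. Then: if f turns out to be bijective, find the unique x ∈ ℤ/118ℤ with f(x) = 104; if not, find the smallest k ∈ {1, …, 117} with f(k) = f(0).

Recall that f is injective if f(u) = f(v) implies u = v.
If f(u) = f(v), then 33u ≡ 33v (mod 118). Because gcd(33, 118) = 1, we may cancel 33 to get u ≡ v (mod 118).
We now compute 33⁻¹ mod 118 explicitly. Euclid's algorithm: 118 = 3·33 + 19, 33 = 1·19 + 14, 19 = 1·14 + 5, 14 = 2·5 + 4, 5 = 1·4 + 1; back-substituting gives 1 = 93·33 − 26·118, so 33⁻¹ ≡ 93 (mod 118).
For any y ∈ ℤ/118ℤ, x = 93(y − 63) mod 118 satisfies f(x) = 33·93(y − 63) + 63 ≡ y (since 33·93 ≡ 1 mod 118). So every y has a preimage.
So f is bijective.
Since f is bijective, we compute f⁻¹(104): solve 33x + 63 ≡ 104 (mod 118), i.e. 33x ≡ 41 (mod 118).
Multiplying by 33⁻¹ = 93 gives x ≡ 93·41 = 3813 = 32·118 + 37 ≡ 37 (mod 118).
Check: f(37) = 33·37 + 63 = 1284 = 10·118 + 104 ≡ 104 (mod 118).

37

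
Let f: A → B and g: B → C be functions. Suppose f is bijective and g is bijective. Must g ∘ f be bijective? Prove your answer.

Injectivity: if g(f(s)) = g(f(t)) then f(s) = f(t) (g injective) so s = t (f injective).
Surjectivity: for c ∈ C pick b with g(b) = c, then a with f(a) = b; then (g ∘ f)(a) = c.
Thus g ∘ f is bijective.

bijective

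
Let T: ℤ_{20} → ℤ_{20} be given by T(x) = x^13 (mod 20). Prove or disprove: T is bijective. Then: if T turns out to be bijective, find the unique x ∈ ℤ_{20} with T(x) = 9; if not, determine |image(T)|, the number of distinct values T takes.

T(0) = 0^13 = 0.
T(10): Repeated squaring mod 20: 10^1 ≡ 10, 10^2 ≡ 10² = 100 ≡ 0, 10^4 ≡ 0² = 0, 10^8 ≡ 0² = 0. Since 13 = 8 + 4 + 1, 10^13 ≡ 0·0·10: 0·0 = 0, then 0·10 = 0. So 10^13 ≡ 0 (mod 20).
So T(0) = T(10) = 0 while 0 ≠ 10, hence T is not injective, hence not bijective.
Since T is not bijective, we determine |image(T)|. Computing x^13 mod 20 for each x (by repeated squaring, reducing mod 20 at every step), the values T(0), T(1), …, T(19) are: 0, 1, 12, 3, 4, 5, 16, 7, 8, 9, 0, 11, 12, 13, 4, 15, 16, 17, 8, 19.
The distinct values are {0, 1, 3, 4, 5, 7, 8, 9, 11, 12, 13, 15, 16, 17, 19}; there are 15 of them.

15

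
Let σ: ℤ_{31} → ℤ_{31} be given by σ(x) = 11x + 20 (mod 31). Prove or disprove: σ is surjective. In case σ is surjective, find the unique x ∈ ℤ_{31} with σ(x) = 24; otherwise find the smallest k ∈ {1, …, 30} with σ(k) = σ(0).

6

Recall that σ is surjective if every y in the codomain equals σ(x) for some x in the domain.
Since gcd(11, 31) = 1, 11 is invertible modulo 31. Euclid's algorithm: 31 = 2·11 + 9, 11 = 1·9 + 2, 9 = 4·2 + 1; back-substituting gives 1 = 17·11 − 6·31, so 11⁻¹ ≡ 17 (mod 31).
For any y ∈ ℤ_{31}, x = 17(y − 20) mod 31 satisfies σ(x) = 11·17(y − 20) + 20 ≡ y (since 11·17 ≡ 1 mod 31). So every y has a preimage.
So σ is surjective.
Since σ is surjective, we compute σ⁻¹(24): solve 11x + 20 ≡ 24 (mod 31), i.e. 11x ≡ 4 (mod 31).
Multiplying by 11⁻¹ = 17 gives x ≡ 17·4 = 68 = 2·31 + 6 ≡ 6 (mod 31).
Check: σ(6) = 11·6 + 20 = 86 = 2·31 + 24 ≡ 24 (mod 31).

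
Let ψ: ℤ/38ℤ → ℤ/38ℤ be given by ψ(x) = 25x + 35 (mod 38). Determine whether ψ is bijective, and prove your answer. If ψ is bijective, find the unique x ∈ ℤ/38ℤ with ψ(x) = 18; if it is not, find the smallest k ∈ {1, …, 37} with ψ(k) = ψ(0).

Recall that ψ is injective if ψ(u) = ψ(v) implies u = v.
Suppose ψ(u) = ψ(v) in ℤ/38ℤ. Then 25u + 35 ≡ 25v + 35 (mod 38), therefore 25(u − v) ≡ 0 (mod 38).
Since gcd(25, 38) = 1, 25 is invertible modulo 38, therefore u − v ≡ 0 (mod 38), i.e. u = v.
We now compute 25⁻¹ mod 38 explicitly. Euclid's algorithm: 38 = 1·25 + 13, 25 = 1·13 + 12, 13 = 1·12 + 1; back-substituting gives 1 = 35·25 − 23·38, so 25⁻¹ ≡ 35 (mod 38).
Then y ↦ 35(y − 35) is a two-sided inverse to ψ, so every y ∈ ℤ/38ℤ has a preimage.
Hence ψ is bijective.
Since ψ is bijective, we compute ψ⁻¹(18): solve 25x + 35 ≡ 18 (mod 38), i.e. 25x ≡ 21 (mod 38).
Multiplying by 25⁻¹ = 35 gives x ≡ 35·21 = 735 = 19·38 + 13 ≡ 13 (mod 38).
Check: ψ(13) = 25·13 + 35 = 360 = 9·38 + 18 ≡ 18 (mod 38).

13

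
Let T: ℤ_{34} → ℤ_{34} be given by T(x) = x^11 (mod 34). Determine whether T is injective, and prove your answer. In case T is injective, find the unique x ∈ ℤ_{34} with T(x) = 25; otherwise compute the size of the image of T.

Computing x^11 mod 34 for each x (by repeated squaring, reducing mod 34 at every step), the values T(0), T(1), …, T(33) are: 0, 1, 8, 7, 30, 11, 22, 31, 2, 15, 20, 29, 6, 21, 10, 9, 16, 17, 18, 25, 24, 13, 28, 5, 14, 19, 32, 3, 12, 23, 4, 27, 26, 33.
Every element of ℤ_{34} appears exactly once in this list, so T is a bijection, and in particular injective.
Since T is injective, we read off the preimage of 25 from the same table: T(19) = 25, so T⁻¹(25) = 19.

19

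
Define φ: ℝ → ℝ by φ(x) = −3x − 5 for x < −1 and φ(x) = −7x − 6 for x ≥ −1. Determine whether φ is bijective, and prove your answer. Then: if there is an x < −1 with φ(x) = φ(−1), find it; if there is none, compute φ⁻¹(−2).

-2

Both pieces are strictly decreasing (slopes −3 and −7), so each is injective on its own interval.
The left piece maps (−∞, −1) onto (−2, ∞); the right piece maps [−1, ∞) onto (−∞, 1].
These images overlap. In particular φ(−1) = 1 (right piece), and solving −3x − 5 = 1 on the left piece gives x = −2 < −1.
So φ(−2) = φ(−1) with −2 ≠ −1, and φ is not injective, hence not bijective. This x = −2 is the requested value below −1.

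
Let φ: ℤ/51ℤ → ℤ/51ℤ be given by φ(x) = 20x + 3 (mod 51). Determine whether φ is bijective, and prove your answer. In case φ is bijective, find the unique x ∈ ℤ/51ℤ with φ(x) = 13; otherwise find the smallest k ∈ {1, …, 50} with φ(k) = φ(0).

26

Recall that φ is injective when φ(u) = φ(v) forces u = v.
If φ(u) = φ(v), then 20u ≡ 20v (mod 51). Because gcd(20, 51) = 1, we may cancel 20 to get u ≡ v (mod 51).
We now compute 20⁻¹ mod 51 explicitly. Euclid's algorithm: 51 = 2·20 + 11, 20 = 1·11 + 9, 11 = 1·9 + 2, 9 = 4·2 + 1; back-substituting gives 1 = 23·20 − 9·51, so 20⁻¹ ≡ 23 (mod 51).
Then y ↦ 23(y − 3) is a two-sided inverse to φ, so every y ∈ ℤ/51ℤ has a preimage.
Therefore φ is bijective.
Since φ is bijective, we find φ⁻¹(13): we need 20x ≡ 13 − 3 ≡ 10 (mod 51). Using 20⁻¹ = 23: x ≡ 23·10 = 230 = 4·51 + 26, so x = 26.
Check: φ(26) = 20·26 + 3 = 523 = 10·51 + 13 ≡ 13 (mod 51).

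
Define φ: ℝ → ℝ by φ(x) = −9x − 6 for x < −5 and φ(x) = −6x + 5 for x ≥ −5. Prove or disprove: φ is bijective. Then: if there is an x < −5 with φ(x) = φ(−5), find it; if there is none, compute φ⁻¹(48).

-6

Both pieces are strictly decreasing (slopes −9 and −6), so each is injective on its own interval.
The left piece maps (−∞, −5) onto (39, ∞); the right piece maps [−5, ∞) onto (−∞, 35].
The images leave a gap (39 has no preimage), so φ is not surjective, hence not bijective.
Because the two images are disjoint, no x < −5 has φ(x) = φ(−5), so we compute φ⁻¹(48): 48 lies in (39, ∞), so solve −9x − 6 = 48: x = (48 + 6)/(−9) = −6.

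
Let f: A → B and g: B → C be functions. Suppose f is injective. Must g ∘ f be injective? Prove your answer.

not injective

No. Take A = B = C = {0, 1}, f = identity (injective), and g(x) = 0 for every x.
Then (g ∘ f)(0) = 0 = (g ∘ f)(1) with 0 ≠ 1, so g ∘ f is not injective.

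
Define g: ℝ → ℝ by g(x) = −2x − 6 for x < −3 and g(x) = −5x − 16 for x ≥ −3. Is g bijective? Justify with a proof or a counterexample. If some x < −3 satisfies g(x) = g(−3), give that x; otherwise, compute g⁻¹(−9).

Both pieces are strictly decreasing (slopes −2 and −5), so each is injective on its own interval.
The left piece maps (−∞, −3) onto (0, ∞); the right piece maps [−3, ∞) onto (−∞, −1].
The images leave a gap (0 has no preimage), so g is not surjective, hence not bijective.
Because the two images are disjoint, no x < −3 has g(x) = g(−3), so we compute g⁻¹(−9): −9 lies in (−∞, −1], so solve −5x − 16 = −9: x = (−9 + 16)/(−5) = −7/5.

-7/5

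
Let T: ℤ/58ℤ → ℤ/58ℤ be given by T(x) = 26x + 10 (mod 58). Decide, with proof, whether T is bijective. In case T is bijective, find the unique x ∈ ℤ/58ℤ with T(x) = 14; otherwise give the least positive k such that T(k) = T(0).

29

We have gcd(26, 58) = 2 > 1. Taking a = 0 and b = 29: T(0) = 10 and T(29) = 26·29 + 10 = 764 ≡ 10 (mod 58).
So T(0) = T(29) while 0 ≠ 29, hence T is not injective, hence not bijective.
Since T is not bijective, we find the least positive k with T(k) = T(0): this means 26k ≡ 0 (mod 58), i.e. 58 ∣ 26k. Since gcd(26, 58) = 2, dividing through by 2 this holds exactly when 29 ∣ 13k, and as gcd(13, 29) = 1, exactly when 29 ∣ k.
The smallest positive such k is 29.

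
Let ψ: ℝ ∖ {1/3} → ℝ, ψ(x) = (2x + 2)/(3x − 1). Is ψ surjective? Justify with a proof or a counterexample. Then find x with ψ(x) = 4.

If ψ(x) = 2/3, cross-multiplying gives 3(2x + 2) = 2(3x − 1), which simplifies to 6 = −2 — false.  So 2/3 has no preimage and ψ is not surjective.
Solving ψ(x) = 4: cross-multiplying gives 2x + 2 = 4(3x − 1), which rearranges to −10x = −6, so x = 3/5.

3/5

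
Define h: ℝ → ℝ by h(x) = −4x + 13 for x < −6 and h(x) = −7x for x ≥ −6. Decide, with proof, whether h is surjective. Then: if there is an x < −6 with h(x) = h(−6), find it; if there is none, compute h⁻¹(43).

Both pieces are strictly decreasing (slopes −4 and −7), so each is injective on its own interval.
The left piece maps (−∞, −6) onto (37, ∞); the right piece maps [−6, ∞) onto (−∞, 42].
The union (37, ∞) ∪ (−∞, 42] covers ℝ, so h is surjective.
For the follow-up: the images overlap, so an x < −6 with h(x) = h(−6) exists. h(−6) = 42; solving −4x + 13 = 42 for x < −6 gives x = (42 − 13)/(−4) = −29/4.

-29/4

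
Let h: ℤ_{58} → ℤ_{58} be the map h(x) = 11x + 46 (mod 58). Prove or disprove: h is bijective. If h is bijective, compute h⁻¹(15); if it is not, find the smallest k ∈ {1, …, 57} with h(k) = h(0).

Suppose h(x_1) = h(x_2) in ℤ_{58}. Then 11x_1 + 46 ≡ 11x_2 + 46 (mod 58), so 11(x_1 − x_2) ≡ 0 (mod 58).
Since gcd(11, 58) = 1, 11 is invertible modulo 58, so x_1 − x_2 ≡ 0 (mod 58), i.e. x_1 = x_2.
We now compute 11⁻¹ mod 58 explicitly. Euclid's algorithm: 58 = 5·11 + 3, 11 = 3·3 + 2, 3 = 1·2 + 1; back-substituting gives 1 = 37·11 − 7·58, so 11⁻¹ ≡ 37 (mod 58).
For any y ∈ ℤ_{58}, x = 37(y − 46) mod 58 satisfies h(x) = 11·37(y − 46) + 46 ≡ y (since 11·37 ≡ 1 mod 58). So every y has a preimage.
So h is bijective.
Since h is bijective, we find h⁻¹(15): we need 11x ≡ 15 − 46 ≡ 27 (mod 58). Using 11⁻¹ = 37: x ≡ 37·27 = 999 = 17·58 + 13, so x = 13.
Check: h(13) = 11·13 + 46 = 189 = 3·58 + 15 ≡ 15 (mod 58).

13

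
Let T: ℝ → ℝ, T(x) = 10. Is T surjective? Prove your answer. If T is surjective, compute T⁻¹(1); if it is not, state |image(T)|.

1

Recall: surjectivity means every element of the codomain has a preimage under T.
T(x) = 10 for all x, so 11 has no preimage and T is not surjective.
Since T is not surjective, we state |image(T)|: the image of T is {10}, which has 1 element.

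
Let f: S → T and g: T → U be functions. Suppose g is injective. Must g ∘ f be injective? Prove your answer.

No. Take S = {0, 1}, T = U = {0, 1, 2, 3, 4, 5}, f(0) = f(1) = 0, and g = identity (injective).
Then (g ∘ f)(0) = (g ∘ f)(1) = 0 with 0 ≠ 1, so g ∘ f is not injective.

not injective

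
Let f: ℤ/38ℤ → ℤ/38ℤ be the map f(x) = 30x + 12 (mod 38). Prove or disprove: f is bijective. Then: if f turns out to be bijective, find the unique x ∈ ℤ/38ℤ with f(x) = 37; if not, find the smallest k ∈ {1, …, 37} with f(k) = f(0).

19

Recall that f is injective if f(s) = f(t) implies s = t.
We have gcd(30, 38) = 2 > 1. Taking s = 0 and t = 19: f(0) = 12 and f(19) = 30·19 + 12 = 582 ≡ 12 (mod 38).
So f(0) = f(19) while 0 ≠ 19, so f is not injective, hence not bijective.
Since f is not bijective, we find the least positive k with f(k) = f(0): this means 30k ≡ 0 (mod 38), i.e. 38 ∣ 30k. Since gcd(30, 38) = 2, dividing through by 2 this holds exactly when 19 ∣ 15k, and as gcd(15, 19) = 1, exactly when 19 ∣ k.
The smallest positive such k is 19.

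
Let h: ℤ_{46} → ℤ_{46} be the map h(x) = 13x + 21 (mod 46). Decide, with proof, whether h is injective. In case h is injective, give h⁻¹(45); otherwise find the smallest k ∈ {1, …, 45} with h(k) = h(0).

16

Suppose h(a) = h(b) in ℤ_{46}. Then 13a + 21 ≡ 13b + 21 (mod 46), hence 13(a − b) ≡ 0 (mod 46).
Since gcd(13, 46) = 1, 13 is invertible modulo 46, thus a − b ≡ 0 (mod 46), i.e. a = b.
Hence h is injective.
We now compute 13⁻¹ mod 46 explicitly. Euclid's algorithm: 46 = 3·13 + 7, 13 = 1·7 + 6, 7 = 1·6 + 1; back-substituting gives 1 = 39·13 − 11·46, so 13⁻¹ ≡ 39 (mod 46).
Since h is injective, we compute h⁻¹(45): solve 13x + 21 ≡ 45 (mod 46), i.e. 13x ≡ 24 (mod 46).
Multiplying by 13⁻¹ = 39 gives x ≡ 39·24 = 936 = 20·46 + 16 ≡ 16 (mod 46).
Check: h(16) = 13·16 + 21 = 229 = 4·46 + 45 ≡ 45 (mod 46).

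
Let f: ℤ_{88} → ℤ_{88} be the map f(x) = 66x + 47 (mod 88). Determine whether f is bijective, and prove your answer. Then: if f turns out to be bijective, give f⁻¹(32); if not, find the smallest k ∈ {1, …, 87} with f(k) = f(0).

4

We have gcd(66, 88) = 22 > 1. Taking a = 0 and b = 4: f(0) = 47 and f(4) = 66·4 + 47 = 311 ≡ 47 (mod 88).
So f(0) = f(4) while 0 ≠ 4, thus f is not injective, hence not bijective.
Since f is not bijective, we find the least positive k with f(k) = f(0): this means 66k ≡ 0 (mod 88), i.e. 88 ∣ 66k. Since gcd(66, 88) = 22, dividing through by 22 this holds exactly when 4 ∣ 3k, and as gcd(3, 4) = 1, exactly when 4 ∣ k.
The smallest positive such k is 4.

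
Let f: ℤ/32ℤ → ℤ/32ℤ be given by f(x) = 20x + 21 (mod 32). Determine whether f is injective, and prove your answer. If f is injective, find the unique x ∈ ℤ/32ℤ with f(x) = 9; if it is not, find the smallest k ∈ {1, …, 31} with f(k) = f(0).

8

We have gcd(20, 32) = 4 > 1. Taking x_1 = 0 and x_2 = 8: f(0) = 21 and f(8) = 20·8 + 21 = 181 ≡ 21 (mod 32).
So f(0) = f(8) while 0 ≠ 8, thus f is not injective.
Since f is not injective, we find the least positive k with f(k) = f(0): this means 20k ≡ 0 (mod 32), i.e. 32 ∣ 20k. Since gcd(20, 32) = 4, dividing through by 4 this holds exactly when 8 ∣ 5k, and as gcd(5, 8) = 1, exactly when 8 ∣ k.
The smallest positive such k is 8.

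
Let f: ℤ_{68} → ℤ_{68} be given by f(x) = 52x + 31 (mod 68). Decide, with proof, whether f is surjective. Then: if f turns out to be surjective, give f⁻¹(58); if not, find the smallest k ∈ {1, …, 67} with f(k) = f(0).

17

By definition, surjectivity means every element of the codomain has a preimage under f.
Since gcd(52, 68) = 4, we have 52x ≡ 0 (mod 4) for all x, so f(x) ≡ 3 (mod 4).
But 0 ≢ 3 (mod 4), so 0 ∈ ℤ_{68} has no preimage. Therefore f is not surjective.
Since f is not surjective, we find the least positive k with f(k) = f(0): this means 52k ≡ 0 (mod 68), i.e. 68 ∣ 52k. Since gcd(52, 68) = 4, dividing through by 4 this holds exactly when 17 ∣ 13k, and as gcd(13, 17) = 1, exactly when 17 ∣ k.
The smallest positive such k is 17.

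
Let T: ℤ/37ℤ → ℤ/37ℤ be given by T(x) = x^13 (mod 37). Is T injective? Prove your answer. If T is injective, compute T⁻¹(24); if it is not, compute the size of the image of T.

Since 37 is prime, the nonzero elements of ℤ/37ℤ form a cyclic group of order 36.
As gcd(13, 36) = 1, raising to the 13th power is a bijection on this group: if x_1^13 ≡ x_2^13 then (x_1x_2^{−1})^13 = 1, and the only element of order dividing gcd(13, 36) = 1 is 1, so x_1 = x_2.
With T(0) = 0 this makes T injective on all of ℤ/37ℤ, hence bijective (finite equal-size domain and codomain). In particular T is injective.
Since T is injective, we find the preimage of 24. The inverse of x ↦ x^13 on (ℤ/37ℤ)^× is x ↦ x^25, because 13·25 = 325 = 9·36 + 1 ≡ 1 (mod 36) and x^{36} = 1 for x ≠ 0 (Fermat). So T⁻¹(24) = 24^25 mod 37.
Repeated squaring mod 37: 24^1 ≡ 24, 24^2 ≡ 24² = 576 ≡ 21, 24^4 ≡ 21² = 441 ≡ 34, 24^8 ≡ 34² = 1156 ≡ 9, 24^16 ≡ 9² = 81 ≡ 7. Since 25 = 16 + 8 + 1, 24^25 ≡ 7·9·24: 7·9 = 63 ≡ 26, then 26·24 = 624 ≡ 32. So 24^25 ≡ 32 (mod 37).
Hence T⁻¹(24) = 32.

32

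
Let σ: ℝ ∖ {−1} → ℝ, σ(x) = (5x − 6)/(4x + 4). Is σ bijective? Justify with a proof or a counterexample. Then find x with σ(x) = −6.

-18/29

If σ(x) = 5/4, cross-multiplying gives 4(5x − 6) = 5(4x + 4), which simplifies to −24 = 20 — false.  So 5/4 has no preimage and σ is not surjective.
So σ is not bijective.
Solving σ(x) = −6: cross-multiplying gives 5x − 6 = −6(4x + 4), which rearranges to 29x = −18, so x = −18/29.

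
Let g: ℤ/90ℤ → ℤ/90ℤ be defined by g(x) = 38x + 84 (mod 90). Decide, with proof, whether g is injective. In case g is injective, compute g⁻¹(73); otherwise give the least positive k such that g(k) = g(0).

We have gcd(38, 90) = 2 > 1. Taking s = 0 and t = 45: g(0) = 84 and g(45) = 38·45 + 84 = 1794 ≡ 84 (mod 90).
So g(0) = g(45) while 0 ≠ 45, hence g is not injective.
Since g is not injective, we find the least positive k with g(k) = g(0): this means 38k ≡ 0 (mod 90), i.e. 90 ∣ 38k. Since gcd(38, 90) = 2, dividing through by 2 this holds exactly when 45 ∣ 19k, and as gcd(19, 45) = 1, exactly when 45 ∣ k.
The smallest positive such k is 45.

45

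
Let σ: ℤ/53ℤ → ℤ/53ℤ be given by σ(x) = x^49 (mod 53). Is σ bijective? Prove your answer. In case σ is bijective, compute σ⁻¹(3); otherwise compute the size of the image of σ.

Since 53 is prime, the nonzero elements of ℤ/53ℤ form a cyclic group of order 52.
As gcd(49, 52) = 1, raising to the 49th power is a bijection on this group: if x_1^49 ≡ x_2^49 then (x_1x_2^{−1})^49 = 1, and the only element of order dividing gcd(49, 52) = 1 is 1, so x_1 = x_2.
With σ(0) = 0 this makes σ injective on all of ℤ/53ℤ, hence bijective (finite equal-size domain and codomain). In particular σ is bijective.
Since σ is bijective, we find the preimage of 3. The inverse of x ↦ x^49 on (ℤ/53ℤ)^× is x ↦ x^17, because 49·17 = 833 = 16·52 + 1 ≡ 1 (mod 52) and x^{52} = 1 for x ≠ 0 (Fermat). So σ⁻¹(3) = 3^17 mod 53.
Repeated squaring mod 53: 3^1 ≡ 3, 3^2 ≡ 3² = 9, 3^4 ≡ 9² = 81 ≡ 28, 3^8 ≡ 28² = 784 ≡ 42, 3^16 ≡ 42² = 1764 ≡ 15. Since 17 = 16 + 1, 3^17 ≡ 15·3: 15·3 = 45. So 3^17 ≡ 45 (mod 53).
Hence σ⁻¹(3) = 45.

45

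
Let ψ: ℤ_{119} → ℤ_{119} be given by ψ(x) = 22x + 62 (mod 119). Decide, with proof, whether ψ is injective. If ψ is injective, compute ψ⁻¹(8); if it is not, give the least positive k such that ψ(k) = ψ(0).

30

By definition, ψ is injective if ψ(u) = ψ(v) implies u = v.
If ψ(u) = ψ(v), then 22u ≡ 22v (mod 119). Because gcd(22, 119) = 1, we may cancel 22 to get u ≡ v (mod 119).
Therefore ψ is injective.
We now compute 22⁻¹ mod 119 explicitly. Euclid's algorithm: 119 = 5·22 + 9, 22 = 2·9 + 4, 9 = 2·4 + 1; back-substituting gives 1 = 92·22 − 17·119, so 22⁻¹ ≡ 92 (mod 119).
Since ψ is injective, we compute ψ⁻¹(8): solve 22x + 62 ≡ 8 (mod 119), i.e. 22x ≡ 65 (mod 119).
Multiplying by 22⁻¹ = 92 gives x ≡ 92·65 = 5980 = 50·119 + 30 ≡ 30 (mod 119).
Check: ψ(30) = 22·30 + 62 = 722 = 6·119 + 8 ≡ 8 (mod 119).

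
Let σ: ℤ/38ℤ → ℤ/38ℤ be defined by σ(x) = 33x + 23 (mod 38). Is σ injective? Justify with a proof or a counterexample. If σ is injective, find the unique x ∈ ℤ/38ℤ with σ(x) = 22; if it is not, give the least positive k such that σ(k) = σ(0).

23

Suppose σ(a) = σ(b) in ℤ/38ℤ. Then 33a + 23 ≡ 33b + 23 (mod 38), therefore 33(a − b) ≡ 0 (mod 38).
Since gcd(33, 38) = 1, 33 is invertible modulo 38, therefore a − b ≡ 0 (mod 38), i.e. a = b.
Thus σ is injective.
We now compute 33⁻¹ mod 38 explicitly. Euclid's algorithm: 38 = 1·33 + 5, 33 = 6·5 + 3, 5 = 1·3 + 2, 3 = 1·2 + 1; back-substituting gives 1 = 15·33 − 13·38, so 33⁻¹ ≡ 15 (mod 38).
Since σ is injective, we find σ⁻¹(22): we need 33x ≡ 22 − 23 ≡ 37 (mod 38). Using 33⁻¹ = 15: x ≡ 15·37 = 555 = 14·38 + 23, so x = 23.
Check: σ(23) = 33·23 + 23 = 782 = 20·38 + 22 ≡ 22 (mod 38).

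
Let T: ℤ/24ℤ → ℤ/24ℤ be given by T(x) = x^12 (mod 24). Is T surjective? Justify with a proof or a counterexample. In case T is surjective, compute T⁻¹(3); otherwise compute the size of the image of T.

4

T(2): Repeated squaring mod 24: 2^1 ≡ 2, 2^2 ≡ 2² = 4, 2^4 ≡ 4² = 16, 2^8 ≡ 16² = 256 ≡ 16. Since 12 = 8 + 4, 2^12 ≡ 16·16: 16·16 = 256 ≡ 16. So 2^12 ≡ 16 (mod 24).
T(4): Repeated squaring mod 24: 4^1 ≡ 4, 4^2 ≡ 4² = 16, 4^4 ≡ 16² = 256 ≡ 16, 4^8 ≡ 16² = 256 ≡ 16. Since 12 = 8 + 4, 4^12 ≡ 16·16: 16·16 = 256 ≡ 16. So 4^12 ≡ 16 (mod 24).
So T(2) = T(4) = 16 while 2 ≠ 4, so T is not injective.
A non-injective map from the 24-element set ℤ/24ℤ to itself takes at most 23 distinct values, so it cannot be surjective. So T is not surjective.
Since T is not surjective, we determine |image(T)|. Computing x^12 mod 24 for each x (by repeated squaring, reducing mod 24 at every step), the values T(0), T(1), …, T(23) are: 0, 1, 16, 9, 16, 1, 0, 1, 16, 9, 16, 1, 0, 1, 16, 9, 16, 1, 0, 1, 16, 9, 16, 1.
The distinct values are {0, 1, 9, 16}; there are 4 of them.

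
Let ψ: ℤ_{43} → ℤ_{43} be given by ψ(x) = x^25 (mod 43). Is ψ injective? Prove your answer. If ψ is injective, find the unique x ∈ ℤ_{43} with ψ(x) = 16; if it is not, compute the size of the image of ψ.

Since 43 is prime, the nonzero elements of ℤ_{43} form a cyclic group of order 42.
As gcd(25, 42) = 1, raising to the 25th power is a bijection on this group: if u^25 ≡ v^25 then (uv^{−1})^25 = 1, and the only element of order dividing gcd(25, 42) = 1 is 1, so u = v.
With ψ(0) = 0 this makes ψ injective on all of ℤ_{43}, hence bijective (finite equal-size domain and codomain). In particular ψ is injective.
Since ψ is injective, we find the preimage of 16. The inverse of x ↦ x^25 on (ℤ_{43})^× is x ↦ x^37, because 25·37 = 925 = 22·42 + 1 ≡ 1 (mod 42) and x^{42} = 1 for x ≠ 0 (Fermat). So ψ⁻¹(16) = 16^37 mod 43.
Repeated squaring mod 43: 16^1 ≡ 16, 16^2 ≡ 16² = 256 ≡ 41, 16^4 ≡ 41² = 1681 ≡ 4, 16^8 ≡ 4² = 16, 16^16 ≡ 16² = 256 ≡ 41, 16^32 ≡ 41² = 1681 ≡ 4. Since 37 = 32 + 4 + 1, 16^37 ≡ 4·4·16: 4·4 = 16, then 16·16 = 256 ≡ 41. So 16^37 ≡ 41 (mod 43).
Hence ψ⁻¹(16) = 41.

41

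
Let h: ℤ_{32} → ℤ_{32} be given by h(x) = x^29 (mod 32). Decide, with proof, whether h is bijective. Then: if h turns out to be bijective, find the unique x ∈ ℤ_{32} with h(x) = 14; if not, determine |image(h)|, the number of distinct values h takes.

h(0) = 0^29 = 0.
h(2): Repeated squaring mod 32: 2^1 ≡ 2, 2^2 ≡ 2² = 4, 2^4 ≡ 4² = 16, 2^8 ≡ 16² = 256 ≡ 0, 2^16 ≡ 0² = 0. Since 29 = 16 + 8 + 4 + 1, 2^29 ≡ 0·0·16·2: 0·0 = 0, then 0·16 = 0, then 0·2 = 0. So 2^29 ≡ 0 (mod 32).
So h(0) = h(2) = 0 while 0 ≠ 2, so h is not injective, hence not bijective.
Since h is not bijective, we determine |image(h)|. Computing x^29 mod 32 for each x (by repeated squaring, reducing mod 32 at every step), the values h(0), h(1), …, h(31) are: 0, 1, 0, 19, 0, 21, 0, 7, 0, 9, 0, 27, 0, 29, 0, 15, 0, 17, 0, 3, 0, 5, 0, 23, 0, 25, 0, 11, 0, 13, 0, 31.
The distinct values are {0, 1, 3, 5, 7, 9, 11, 13, 15, 17, 19, 21, 23, 25, 27, 29, 31}; there are 17 of them.

17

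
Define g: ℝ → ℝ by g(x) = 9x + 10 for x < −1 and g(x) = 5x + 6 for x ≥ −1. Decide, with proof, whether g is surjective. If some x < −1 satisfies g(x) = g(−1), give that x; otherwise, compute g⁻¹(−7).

Both pieces are strictly increasing (slopes 9 and 5), so each is injective on its own interval.
The left piece maps (−∞, −1) onto (−∞, 1); the right piece maps [−1, ∞) onto [1, ∞).
These images together cover ℝ, so g is surjective.
Because the two images are disjoint, no x < −1 has g(x) = g(−1), so we compute g⁻¹(−7): −7 lies in (−∞, 1), so solve 9x + 10 = −7: x = (−7 − 10)/9 = −17/9.

-17/9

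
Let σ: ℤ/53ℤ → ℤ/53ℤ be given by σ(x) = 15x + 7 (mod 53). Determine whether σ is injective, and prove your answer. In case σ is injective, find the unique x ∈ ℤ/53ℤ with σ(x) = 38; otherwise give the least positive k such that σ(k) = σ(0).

If σ(u) = σ(v), then 15u ≡ 15v (mod 53). Because gcd(15, 53) = 1, we may cancel 15 to get u ≡ v (mod 53).
So σ is injective.
We now compute 15⁻¹ mod 53 explicitly. Euclid's algorithm: 53 = 3·15 + 8, 15 = 1·8 + 7, 8 = 1·7 + 1; back-substituting gives 1 = 46·15 − 13·53, so 15⁻¹ ≡ 46 (mod 53).
Since σ is injective, we find σ⁻¹(38): we need 15x ≡ 38 − 7 ≡ 31 (mod 53). Using 15⁻¹ = 46: x ≡ 46·31 = 1426 = 26·53 + 48, so x = 48.
Check: σ(48) = 15·48 + 7 = 727 = 13·53 + 38 ≡ 38 (mod 53).

48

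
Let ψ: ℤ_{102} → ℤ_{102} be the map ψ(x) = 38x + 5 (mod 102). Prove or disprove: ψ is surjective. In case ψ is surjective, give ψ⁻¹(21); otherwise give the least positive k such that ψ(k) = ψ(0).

Recall that surjectivity means every element of the codomain has a preimage under ψ.
Since gcd(38, 102) = 2, we have 38x ≡ 0 (mod 2) for all x, so ψ(x) ≡ 1 (mod 2).
But 0 ≢ 1 (mod 2), so 0 ∈ ℤ_{102} has no preimage. Hence ψ is not surjective.
Since ψ is not surjective, we find the least positive k with ψ(k) = ψ(0): this means 38k ≡ 0 (mod 102), i.e. 102 ∣ 38k. Since gcd(38, 102) = 2, dividing through by 2 this holds exactly when 51 ∣ 19k, and as gcd(19, 51) = 1, exactly when 51 ∣ k.
The smallest positive such k is 51.

51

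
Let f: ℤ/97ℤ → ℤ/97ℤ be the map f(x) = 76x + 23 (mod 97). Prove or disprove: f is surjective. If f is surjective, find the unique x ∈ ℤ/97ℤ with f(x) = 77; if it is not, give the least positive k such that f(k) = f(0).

39

Since gcd(76, 97) = 1, 76 is invertible modulo 97. Euclid's algorithm: 97 = 1·76 + 21, 76 = 3·21 + 13, 21 = 1·13 + 8, 13 = 1·8 + 5, 8 = 1·5 + 3, 5 = 1·3 + 2, 3 = 1·2 + 1; back-substituting gives 1 = 60·76 − 47·97, so 76⁻¹ ≡ 60 (mod 97).
For any y ∈ ℤ/97ℤ, x = 60(y − 23) mod 97 satisfies f(x) = 76·60(y − 23) + 23 ≡ y (since 76·60 ≡ 1 mod 97). So every y has a preimage.
Therefore f is surjective.
Since f is surjective, we find f⁻¹(77): we need 76x ≡ 77 − 23 ≡ 54 (mod 97). Using 76⁻¹ = 60: x ≡ 60·54 = 3240 = 33·97 + 39, so x = 39.
Check: f(39) = 76·39 + 23 = 2987 = 30·97 + 77 ≡ 77 (mod 97).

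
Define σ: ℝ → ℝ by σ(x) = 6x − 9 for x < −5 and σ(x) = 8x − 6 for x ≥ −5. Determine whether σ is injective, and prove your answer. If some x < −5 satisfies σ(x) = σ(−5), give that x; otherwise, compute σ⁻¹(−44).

-37/6

Both pieces are strictly increasing (slopes 6 and 8), so each is injective on its own interval.
The left piece maps (−∞, −5) onto (−∞, −39); the right piece maps [−5, ∞) onto [−46, ∞).
These images overlap. In particular σ(−5) = −46 (right piece), and solving 6x − 9 = −46 on the left piece gives x = −37/6 < −5.
So σ(−37/6) = σ(−5) with −37/6 ≠ −5, and σ is not injective. This x = −37/6 is the requested value below −5.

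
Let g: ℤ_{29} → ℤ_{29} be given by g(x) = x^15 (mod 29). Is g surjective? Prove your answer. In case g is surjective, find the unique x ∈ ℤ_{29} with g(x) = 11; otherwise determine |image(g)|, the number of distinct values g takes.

Since 29 is prime, the nonzero elements of ℤ_{29} form a cyclic group of order 28.
As gcd(15, 28) = 1, raising to the 15th power is a bijection on this group: if x_1^15 ≡ x_2^15 then (x_1x_2^{−1})^15 = 1, and the only element of order dividing gcd(15, 28) = 1 is 1, so x_1 = x_2.
With g(0) = 0 this makes g injective on all of ℤ_{29}, hence bijective (finite equal-size domain and codomain). In particular g is surjective.
Since g is surjective, we find the preimage of 11. The inverse of x ↦ x^15 on (ℤ_{29})^× is x ↦ x^15, because 15·15 = 225 = 8·28 + 1 ≡ 1 (mod 28) and x^{28} = 1 for x ≠ 0 (Fermat). So g⁻¹(11) = 11^15 mod 29.
Repeated squaring mod 29: 11^1 ≡ 11, 11^2 ≡ 11² = 121 ≡ 5, 11^4 ≡ 5² = 25, 11^8 ≡ 25² = 625 ≡ 16. Since 15 = 8 + 4 + 2 + 1, 11^15 ≡ 16·25·5·11: 16·25 = 400 ≡ 23, then 23·5 = 115 ≡ 28, then 28·11 = 308 ≡ 18. So 11^15 ≡ 18 (mod 29).
Hence g⁻¹(11) = 18.

18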